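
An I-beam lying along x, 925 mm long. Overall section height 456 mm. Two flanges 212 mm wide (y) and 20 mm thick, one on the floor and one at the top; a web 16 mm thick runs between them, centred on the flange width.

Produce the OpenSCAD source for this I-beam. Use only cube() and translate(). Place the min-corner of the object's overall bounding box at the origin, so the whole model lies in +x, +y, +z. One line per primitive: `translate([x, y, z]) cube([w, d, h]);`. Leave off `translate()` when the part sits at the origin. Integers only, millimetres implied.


cube([925, 212, 20]);
translate([0, 98, 20]) cube([925, 16, 416]);
translate([0, 0, 436]) cube([925, 212, 20]);


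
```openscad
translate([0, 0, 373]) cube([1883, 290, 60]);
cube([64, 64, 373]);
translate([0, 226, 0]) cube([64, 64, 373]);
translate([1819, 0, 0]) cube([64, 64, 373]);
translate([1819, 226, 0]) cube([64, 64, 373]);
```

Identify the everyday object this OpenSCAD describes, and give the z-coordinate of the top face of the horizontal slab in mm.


A bench. The seat-top height is 433 mm.

A long slab on four corner posts — a bench. The slab sits at z = 373 with thickness 60, so the top is 373 + 60 = 433 mm.


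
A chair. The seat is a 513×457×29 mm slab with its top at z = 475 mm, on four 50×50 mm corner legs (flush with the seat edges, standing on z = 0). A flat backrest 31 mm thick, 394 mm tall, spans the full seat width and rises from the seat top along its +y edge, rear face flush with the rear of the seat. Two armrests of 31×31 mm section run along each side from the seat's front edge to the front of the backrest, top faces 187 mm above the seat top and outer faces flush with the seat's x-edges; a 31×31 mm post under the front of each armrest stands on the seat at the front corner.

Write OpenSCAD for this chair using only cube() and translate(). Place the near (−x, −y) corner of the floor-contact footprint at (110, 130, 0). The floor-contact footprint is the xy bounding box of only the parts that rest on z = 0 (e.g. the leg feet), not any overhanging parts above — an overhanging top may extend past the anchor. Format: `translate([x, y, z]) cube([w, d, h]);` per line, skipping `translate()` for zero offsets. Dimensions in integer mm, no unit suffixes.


// leg_h = 475 - 29 = 446
// arm post h = 187 - 31 = 156
translate([110, 130, 446]) cube([513, 457, 29]);
translate([110, 130, 0]) cube([50, 50, 446]);
translate([573, 130, 0]) cube([50, 50, 446]);
translate([110, 537, 0]) cube([50, 50, 446]);
translate([573, 537, 0]) cube([50, 50, 446]);
translate([110, 556, 475]) cube([513, 31, 394]);
translate([110, 130, 631]) cube([31, 426, 31]);
translate([592, 130, 631]) cube([31, 426, 31]);
translate([110, 130, 475]) cube([31, 31, 156]);
translate([592, 130, 475]) cube([31, 31, 156]);


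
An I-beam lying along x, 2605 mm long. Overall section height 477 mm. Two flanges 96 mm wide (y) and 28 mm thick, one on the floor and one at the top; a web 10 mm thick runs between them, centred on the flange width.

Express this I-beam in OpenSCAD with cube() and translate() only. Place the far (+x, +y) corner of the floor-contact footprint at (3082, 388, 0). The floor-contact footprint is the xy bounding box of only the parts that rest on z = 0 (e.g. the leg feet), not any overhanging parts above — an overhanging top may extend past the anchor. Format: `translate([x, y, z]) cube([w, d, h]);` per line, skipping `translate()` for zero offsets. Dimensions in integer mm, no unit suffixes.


translate([477, 292, 0]) cube([2605, 96, 28]);
translate([477, 335, 28]) cube([2605, 10, 421]);
translate([477, 292, 449]) cube([2605, 96, 28]);


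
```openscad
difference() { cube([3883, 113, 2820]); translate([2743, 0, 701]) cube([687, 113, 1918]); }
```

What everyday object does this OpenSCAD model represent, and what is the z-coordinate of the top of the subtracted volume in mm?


A wall with a window opening. The window head height is 2619 mm.

A wall with a rectangular opening subtracted — a window. Sill at z = 701, opening 1918 mm tall, so the head is at 701 + 1918 = 2619 mm.


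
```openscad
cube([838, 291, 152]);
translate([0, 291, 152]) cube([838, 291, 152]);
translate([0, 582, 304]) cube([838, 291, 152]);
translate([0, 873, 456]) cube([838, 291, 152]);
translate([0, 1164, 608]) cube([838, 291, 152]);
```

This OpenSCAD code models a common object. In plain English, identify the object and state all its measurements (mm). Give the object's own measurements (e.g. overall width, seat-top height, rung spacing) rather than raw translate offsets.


A straight staircase of 5 solid steps. Each step is 838 mm wide (x), 291 mm deep (y, the going) and 152 mm tall (the rise). The first step rests on the floor; each subsequent step sits one going further in +y and one rise higher in +z, directly behind and above the previous step with no overlap.


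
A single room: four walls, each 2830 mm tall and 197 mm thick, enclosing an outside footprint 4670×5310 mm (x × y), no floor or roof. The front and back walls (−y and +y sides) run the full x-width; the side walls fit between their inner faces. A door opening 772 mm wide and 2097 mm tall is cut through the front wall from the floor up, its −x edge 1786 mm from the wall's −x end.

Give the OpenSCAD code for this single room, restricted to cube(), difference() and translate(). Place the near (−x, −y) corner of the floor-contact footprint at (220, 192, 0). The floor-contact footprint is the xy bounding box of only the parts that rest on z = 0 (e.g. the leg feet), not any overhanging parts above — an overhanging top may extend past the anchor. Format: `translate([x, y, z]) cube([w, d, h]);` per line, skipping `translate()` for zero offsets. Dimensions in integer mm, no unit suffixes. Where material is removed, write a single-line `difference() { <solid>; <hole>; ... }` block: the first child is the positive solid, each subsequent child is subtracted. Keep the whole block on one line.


difference() { translate([220, 192, 0]) cube([4670, 197, 2830]); translate([2006, 192, 0]) cube([772, 197, 2097]); }
translate([220, 5305, 0]) cube([4670, 197, 2830]);
translate([220, 389, 0]) cube([197, 4916, 2830]);
translate([4693, 389, 0]) cube([197, 4916, 2830]);


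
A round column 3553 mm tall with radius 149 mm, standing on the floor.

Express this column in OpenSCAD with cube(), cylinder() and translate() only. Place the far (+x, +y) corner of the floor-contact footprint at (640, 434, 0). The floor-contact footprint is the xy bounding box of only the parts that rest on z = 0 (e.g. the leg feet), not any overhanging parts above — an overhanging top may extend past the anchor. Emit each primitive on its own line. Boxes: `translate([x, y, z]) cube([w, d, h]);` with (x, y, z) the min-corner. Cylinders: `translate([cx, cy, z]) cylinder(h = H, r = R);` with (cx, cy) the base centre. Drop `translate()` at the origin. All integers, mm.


translate([491, 285, 0]) cylinder(h = 3553, r = 149);


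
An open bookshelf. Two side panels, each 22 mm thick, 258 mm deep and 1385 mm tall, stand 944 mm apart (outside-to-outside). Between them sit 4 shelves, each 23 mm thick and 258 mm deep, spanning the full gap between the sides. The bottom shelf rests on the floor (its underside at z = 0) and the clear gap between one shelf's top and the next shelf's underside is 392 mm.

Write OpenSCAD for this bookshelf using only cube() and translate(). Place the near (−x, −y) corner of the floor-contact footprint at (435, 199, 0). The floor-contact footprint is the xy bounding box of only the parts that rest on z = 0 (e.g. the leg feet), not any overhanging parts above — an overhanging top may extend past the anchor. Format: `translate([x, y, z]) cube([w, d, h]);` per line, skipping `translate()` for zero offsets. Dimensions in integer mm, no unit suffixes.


translate([435, 199, 0]) cube([22, 258, 1385]);
translate([1357, 199, 0]) cube([22, 258, 1385]);
translate([457, 199, 0]) cube([900, 258, 23]);
translate([457, 199, 415]) cube([900, 258, 23]);
translate([457, 199, 830]) cube([900, 258, 23]);
translate([457, 199, 1245]) cube([900, 258, 23]);


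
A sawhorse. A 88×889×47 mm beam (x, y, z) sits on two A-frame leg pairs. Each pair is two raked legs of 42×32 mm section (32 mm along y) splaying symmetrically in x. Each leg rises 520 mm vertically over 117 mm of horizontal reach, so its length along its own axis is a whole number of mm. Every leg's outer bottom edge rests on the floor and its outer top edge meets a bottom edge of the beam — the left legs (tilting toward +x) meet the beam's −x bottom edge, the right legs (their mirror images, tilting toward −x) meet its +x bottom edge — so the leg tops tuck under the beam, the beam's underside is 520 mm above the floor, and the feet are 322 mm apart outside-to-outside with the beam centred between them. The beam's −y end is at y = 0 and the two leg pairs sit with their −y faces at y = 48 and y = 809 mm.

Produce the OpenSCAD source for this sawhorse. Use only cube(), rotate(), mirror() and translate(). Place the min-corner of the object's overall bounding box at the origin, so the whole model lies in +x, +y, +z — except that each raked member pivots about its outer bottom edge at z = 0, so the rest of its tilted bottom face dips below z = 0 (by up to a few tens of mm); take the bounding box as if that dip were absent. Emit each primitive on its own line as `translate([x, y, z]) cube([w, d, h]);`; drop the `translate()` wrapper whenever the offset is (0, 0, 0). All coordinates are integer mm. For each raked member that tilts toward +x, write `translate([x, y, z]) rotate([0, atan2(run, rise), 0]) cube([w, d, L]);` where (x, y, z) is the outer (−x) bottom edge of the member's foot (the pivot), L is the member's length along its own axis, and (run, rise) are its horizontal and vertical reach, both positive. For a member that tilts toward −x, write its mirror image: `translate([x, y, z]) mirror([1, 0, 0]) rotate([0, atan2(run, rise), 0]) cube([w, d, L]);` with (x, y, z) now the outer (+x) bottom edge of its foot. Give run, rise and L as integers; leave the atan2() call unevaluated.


translate([117, 0, 520]) cube([88, 889, 47]);
translate([0, 48, 0]) rotate([0, atan2(117, 520), 0]) cube([42, 32, 533]);
translate([322, 48, 0]) mirror([1, 0, 0]) rotate([0, atan2(117, 520), 0]) cube([42, 32, 533]);
translate([0, 809, 0]) rotate([0, atan2(117, 520), 0]) cube([42, 32, 533]);
translate([322, 809, 0]) mirror([1, 0, 0]) rotate([0, atan2(117, 520), 0]) cube([42, 32, 533]);


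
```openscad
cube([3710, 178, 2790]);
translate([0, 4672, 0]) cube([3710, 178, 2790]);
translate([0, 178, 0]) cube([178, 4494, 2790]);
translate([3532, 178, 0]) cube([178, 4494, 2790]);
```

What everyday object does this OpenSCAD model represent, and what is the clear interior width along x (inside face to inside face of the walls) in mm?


A house (or room) frame. The interior width is 3354 mm.

Four 2790 mm walls enclosing a rectangle with no floor or roof — a room or house frame. Outside width is 3710 mm and wall thickness is 178 mm, so the interior width is 3710 − 2 × 178 = 3354 mm.


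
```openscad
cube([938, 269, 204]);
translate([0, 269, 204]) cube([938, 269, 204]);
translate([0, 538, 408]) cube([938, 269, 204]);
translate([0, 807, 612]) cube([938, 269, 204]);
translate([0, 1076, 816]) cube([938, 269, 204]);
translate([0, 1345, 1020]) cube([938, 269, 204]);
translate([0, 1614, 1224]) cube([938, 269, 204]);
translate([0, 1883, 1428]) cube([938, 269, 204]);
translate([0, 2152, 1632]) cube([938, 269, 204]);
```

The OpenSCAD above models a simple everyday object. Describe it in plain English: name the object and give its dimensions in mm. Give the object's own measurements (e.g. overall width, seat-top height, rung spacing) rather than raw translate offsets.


A straight staircase of 9 solid steps. Each step is 938 mm wide (x), 269 mm deep (y, the going) and 204 mm tall (the rise). The first step rests on the floor; each subsequent step sits one going further in +y and one rise higher in +z, directly behind and above the previous step with no overlap.


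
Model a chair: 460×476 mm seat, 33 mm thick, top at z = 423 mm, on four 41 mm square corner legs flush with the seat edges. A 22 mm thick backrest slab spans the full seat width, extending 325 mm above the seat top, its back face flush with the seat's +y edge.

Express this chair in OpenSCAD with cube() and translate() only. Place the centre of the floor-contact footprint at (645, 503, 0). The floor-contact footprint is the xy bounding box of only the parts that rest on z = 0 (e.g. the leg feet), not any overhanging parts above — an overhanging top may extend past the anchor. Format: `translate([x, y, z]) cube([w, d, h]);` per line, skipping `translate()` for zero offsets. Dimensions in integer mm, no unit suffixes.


translate([415, 265, 390]) cube([460, 476, 33]);
translate([415, 265, 0]) cube([41, 41, 390]);
translate([834, 265, 0]) cube([41, 41, 390]);
translate([415, 700, 0]) cube([41, 41, 390]);
translate([834, 700, 0]) cube([41, 41, 390]);
translate([415, 719, 423]) cube([460, 22, 325]);


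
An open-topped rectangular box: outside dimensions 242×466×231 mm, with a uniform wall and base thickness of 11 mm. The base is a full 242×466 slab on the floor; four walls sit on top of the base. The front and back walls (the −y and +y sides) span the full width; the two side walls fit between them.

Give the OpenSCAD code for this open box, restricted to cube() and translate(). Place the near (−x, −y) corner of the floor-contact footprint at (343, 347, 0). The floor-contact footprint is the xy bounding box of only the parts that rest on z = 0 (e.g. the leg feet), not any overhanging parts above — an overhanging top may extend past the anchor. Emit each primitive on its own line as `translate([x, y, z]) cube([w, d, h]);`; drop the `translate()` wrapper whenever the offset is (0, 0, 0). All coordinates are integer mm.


translate([343, 347, 0]) cube([242, 466, 11]);
translate([343, 347, 11]) cube([242, 11, 220]);
translate([343, 802, 11]) cube([242, 11, 220]);
translate([343, 358, 11]) cube([11, 444, 220]);
translate([574, 358, 11]) cube([11, 444, 220]);


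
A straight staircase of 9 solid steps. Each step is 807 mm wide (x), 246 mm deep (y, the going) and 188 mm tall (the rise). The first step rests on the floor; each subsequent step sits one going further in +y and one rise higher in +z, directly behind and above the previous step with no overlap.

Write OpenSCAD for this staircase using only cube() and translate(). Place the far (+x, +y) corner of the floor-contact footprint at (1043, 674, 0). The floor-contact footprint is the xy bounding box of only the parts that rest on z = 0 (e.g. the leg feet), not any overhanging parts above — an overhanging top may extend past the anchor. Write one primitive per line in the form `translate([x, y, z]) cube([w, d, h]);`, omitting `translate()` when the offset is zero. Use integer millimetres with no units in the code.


translate([236, 428, 0]) cube([807, 246, 188]);
translate([236, 674, 188]) cube([807, 246, 188]);
translate([236, 920, 376]) cube([807, 246, 188]);
translate([236, 1166, 564]) cube([807, 246, 188]);
translate([236, 1412, 752]) cube([807, 246, 188]);
translate([236, 1658, 940]) cube([807, 246, 188]);
translate([236, 1904, 1128]) cube([807, 246, 188]);
translate([236, 2150, 1316]) cube([807, 246, 188]);
translate([236, 2396, 1504]) cube([807, 246, 188]);


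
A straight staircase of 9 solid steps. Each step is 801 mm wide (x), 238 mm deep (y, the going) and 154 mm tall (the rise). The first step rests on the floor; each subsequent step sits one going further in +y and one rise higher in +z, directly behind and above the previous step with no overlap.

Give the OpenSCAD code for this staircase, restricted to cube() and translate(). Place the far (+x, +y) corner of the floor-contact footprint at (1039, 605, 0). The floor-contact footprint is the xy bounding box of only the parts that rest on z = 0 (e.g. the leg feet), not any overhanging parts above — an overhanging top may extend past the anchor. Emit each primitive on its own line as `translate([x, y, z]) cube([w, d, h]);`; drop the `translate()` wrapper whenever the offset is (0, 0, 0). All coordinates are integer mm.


translate([238, 367, 0]) cube([801, 238, 154]);
translate([238, 605, 154]) cube([801, 238, 154]);
translate([238, 843, 308]) cube([801, 238, 154]);
translate([238, 1081, 462]) cube([801, 238, 154]);
translate([238, 1319, 616]) cube([801, 238, 154]);
translate([238, 1557, 770]) cube([801, 238, 154]);
translate([238, 1795, 924]) cube([801, 238, 154]);
translate([238, 2033, 1078]) cube([801, 238, 154]);
translate([238, 2271, 1232]) cube([801, 238, 154]);


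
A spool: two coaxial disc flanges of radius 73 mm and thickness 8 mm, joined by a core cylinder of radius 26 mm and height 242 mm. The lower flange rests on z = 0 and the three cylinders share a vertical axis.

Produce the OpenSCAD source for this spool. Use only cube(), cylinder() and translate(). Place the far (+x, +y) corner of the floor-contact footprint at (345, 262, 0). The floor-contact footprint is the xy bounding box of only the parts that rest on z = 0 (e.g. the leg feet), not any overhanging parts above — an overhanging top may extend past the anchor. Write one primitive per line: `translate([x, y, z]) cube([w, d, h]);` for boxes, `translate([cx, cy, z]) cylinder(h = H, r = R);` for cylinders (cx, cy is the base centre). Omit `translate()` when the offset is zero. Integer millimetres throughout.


translate([272, 189, 0]) cylinder(h = 8, r = 73);
translate([272, 189, 8]) cylinder(h = 242, r = 26);
translate([272, 189, 250]) cylinder(h = 8, r = 73);


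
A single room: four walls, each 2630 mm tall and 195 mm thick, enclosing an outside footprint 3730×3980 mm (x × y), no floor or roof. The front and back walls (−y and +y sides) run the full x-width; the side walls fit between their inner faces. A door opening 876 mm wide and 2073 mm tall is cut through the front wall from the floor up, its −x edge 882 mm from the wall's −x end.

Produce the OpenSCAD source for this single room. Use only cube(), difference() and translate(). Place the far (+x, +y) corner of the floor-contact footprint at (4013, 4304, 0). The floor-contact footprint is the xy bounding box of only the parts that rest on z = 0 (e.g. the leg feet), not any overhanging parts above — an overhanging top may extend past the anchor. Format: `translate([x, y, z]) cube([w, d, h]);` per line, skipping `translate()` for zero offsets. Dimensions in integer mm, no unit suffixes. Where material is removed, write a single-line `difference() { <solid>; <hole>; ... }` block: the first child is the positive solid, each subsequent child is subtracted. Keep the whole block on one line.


difference() { translate([283, 324, 0]) cube([3730, 195, 2630]); translate([1165, 324, 0]) cube([876, 195, 2073]); }
translate([283, 4109, 0]) cube([3730, 195, 2630]);
translate([283, 519, 0]) cube([195, 3590, 2630]);
translate([3818, 519, 0]) cube([195, 3590, 2630]);


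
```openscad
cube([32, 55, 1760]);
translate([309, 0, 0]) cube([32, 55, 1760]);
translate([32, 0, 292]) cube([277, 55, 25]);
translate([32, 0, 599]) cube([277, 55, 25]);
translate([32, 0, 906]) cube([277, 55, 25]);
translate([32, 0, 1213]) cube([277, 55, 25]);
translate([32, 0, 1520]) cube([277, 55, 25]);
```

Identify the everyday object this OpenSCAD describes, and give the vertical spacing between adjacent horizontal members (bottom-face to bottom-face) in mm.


A ladder. The rung spacing is 307 mm.

Two tall 32×55 posts with 5 short bars between them — a ladder. Adjacent rungs sit at z = 292 and z = 599, so the spacing is 599 − 292 = 307 mm.


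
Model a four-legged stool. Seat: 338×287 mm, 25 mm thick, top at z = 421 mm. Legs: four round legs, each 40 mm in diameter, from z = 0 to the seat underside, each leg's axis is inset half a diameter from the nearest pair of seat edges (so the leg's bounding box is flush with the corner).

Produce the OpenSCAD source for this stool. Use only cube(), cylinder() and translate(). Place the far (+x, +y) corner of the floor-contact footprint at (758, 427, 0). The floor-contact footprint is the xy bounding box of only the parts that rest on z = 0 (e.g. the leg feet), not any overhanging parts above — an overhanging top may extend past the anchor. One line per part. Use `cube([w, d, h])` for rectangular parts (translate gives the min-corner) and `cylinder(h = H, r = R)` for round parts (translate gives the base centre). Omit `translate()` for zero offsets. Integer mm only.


// leg_h = 421 - 25 = 396
translate([420, 140, 396]) cube([338, 287, 25]);
translate([440, 160, 0]) cylinder(h = 396, r = 20);
translate([738, 160, 0]) cylinder(h = 396, r = 20);
translate([440, 407, 0]) cylinder(h = 396, r = 20);
translate([738, 407, 0]) cylinder(h = 396, r = 20);


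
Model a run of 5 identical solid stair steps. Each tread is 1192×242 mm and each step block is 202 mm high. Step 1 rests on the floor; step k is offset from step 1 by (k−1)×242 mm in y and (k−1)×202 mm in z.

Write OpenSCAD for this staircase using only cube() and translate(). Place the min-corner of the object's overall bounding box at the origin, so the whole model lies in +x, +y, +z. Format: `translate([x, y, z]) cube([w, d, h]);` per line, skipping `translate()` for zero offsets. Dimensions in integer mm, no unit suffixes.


cube([1192, 242, 202]);
translate([0, 242, 202]) cube([1192, 242, 202]);
translate([0, 484, 404]) cube([1192, 242, 202]);
translate([0, 726, 606]) cube([1192, 242, 202]);
translate([0, 968, 808]) cube([1192, 242, 202]);


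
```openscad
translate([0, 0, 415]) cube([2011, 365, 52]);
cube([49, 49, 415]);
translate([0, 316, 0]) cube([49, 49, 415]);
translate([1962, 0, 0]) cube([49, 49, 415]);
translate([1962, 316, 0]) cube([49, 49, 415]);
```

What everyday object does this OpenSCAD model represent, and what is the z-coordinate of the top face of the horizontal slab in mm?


A bench. The seat-top height is 467 mm.

A long slab on four corner posts — a bench. The slab sits at z = 415 with thickness 52, so the top is 415 + 52 = 467 mm.


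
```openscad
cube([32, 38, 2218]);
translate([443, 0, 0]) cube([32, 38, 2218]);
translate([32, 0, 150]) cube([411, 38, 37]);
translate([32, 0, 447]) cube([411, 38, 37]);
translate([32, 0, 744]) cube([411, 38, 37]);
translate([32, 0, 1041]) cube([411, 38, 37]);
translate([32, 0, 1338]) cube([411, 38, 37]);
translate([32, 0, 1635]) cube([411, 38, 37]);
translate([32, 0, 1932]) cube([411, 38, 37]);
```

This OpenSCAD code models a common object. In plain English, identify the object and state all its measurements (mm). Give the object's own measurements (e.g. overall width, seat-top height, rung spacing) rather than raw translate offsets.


A straight ladder. Two 32×38 mm vertical rails, 2218 mm tall, stand 475 mm apart (outside-to-outside) with their front faces coplanar on the −y side. 7 rungs, each 38 mm deep and 37 mm tall, span between the inner faces of the rails, front faces flush with the rails. The lowest rung's underside is at z = 150 mm and rungs are spaced 297 mm apart (underside to underside).


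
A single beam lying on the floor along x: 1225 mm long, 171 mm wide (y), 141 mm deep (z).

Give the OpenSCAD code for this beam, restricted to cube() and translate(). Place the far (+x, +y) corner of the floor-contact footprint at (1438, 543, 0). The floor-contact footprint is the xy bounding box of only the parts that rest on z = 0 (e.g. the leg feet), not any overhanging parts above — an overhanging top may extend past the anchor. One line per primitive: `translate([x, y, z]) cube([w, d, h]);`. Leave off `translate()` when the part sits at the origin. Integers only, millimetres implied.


translate([213, 372, 0]) cube([1225, 171, 141]);


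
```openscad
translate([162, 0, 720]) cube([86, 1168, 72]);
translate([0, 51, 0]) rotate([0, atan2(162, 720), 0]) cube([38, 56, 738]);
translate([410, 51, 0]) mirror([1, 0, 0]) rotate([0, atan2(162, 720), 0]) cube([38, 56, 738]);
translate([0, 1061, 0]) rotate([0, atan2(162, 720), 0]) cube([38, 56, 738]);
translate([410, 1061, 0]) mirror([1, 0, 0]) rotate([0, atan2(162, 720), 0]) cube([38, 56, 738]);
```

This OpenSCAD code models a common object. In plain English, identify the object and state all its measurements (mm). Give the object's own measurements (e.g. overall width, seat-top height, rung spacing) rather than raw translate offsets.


A sawhorse. A 86×1168×72 mm beam (x, y, z) sits on two A-frame leg pairs. Each pair is two raked legs of 38×56 mm section (56 mm along y) splaying symmetrically in x. Each leg rises 720 mm vertically over 162 mm of horizontal reach and is 738 mm long along its own axis. Every leg's outer bottom edge rests on the floor and its outer top edge meets a bottom edge of the beam — the left legs (tilting toward +x) meet the beam's −x bottom edge, the right legs (their mirror images, tilting toward −x) meet its +x bottom edge — so the leg tops tuck under the beam, the beam's underside is 720 mm above the floor, and the feet are 410 mm apart outside-to-outside with the beam centred between them. The two leg pairs are set in 51 mm from either end of the beam.


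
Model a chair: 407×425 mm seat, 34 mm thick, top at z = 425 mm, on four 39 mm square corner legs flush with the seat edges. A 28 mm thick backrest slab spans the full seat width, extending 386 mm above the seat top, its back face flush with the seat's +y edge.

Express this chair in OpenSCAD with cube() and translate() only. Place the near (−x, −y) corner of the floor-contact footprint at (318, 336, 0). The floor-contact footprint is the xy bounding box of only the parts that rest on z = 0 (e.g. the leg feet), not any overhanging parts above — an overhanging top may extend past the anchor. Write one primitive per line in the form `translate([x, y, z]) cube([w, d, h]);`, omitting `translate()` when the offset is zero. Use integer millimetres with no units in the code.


translate([318, 336, 391]) cube([407, 425, 34]);
translate([318, 336, 0]) cube([39, 39, 391]);
translate([686, 336, 0]) cube([39, 39, 391]);
translate([318, 722, 0]) cube([39, 39, 391]);
translate([686, 722, 0]) cube([39, 39, 391]);
translate([318, 733, 425]) cube([407, 28, 386]);


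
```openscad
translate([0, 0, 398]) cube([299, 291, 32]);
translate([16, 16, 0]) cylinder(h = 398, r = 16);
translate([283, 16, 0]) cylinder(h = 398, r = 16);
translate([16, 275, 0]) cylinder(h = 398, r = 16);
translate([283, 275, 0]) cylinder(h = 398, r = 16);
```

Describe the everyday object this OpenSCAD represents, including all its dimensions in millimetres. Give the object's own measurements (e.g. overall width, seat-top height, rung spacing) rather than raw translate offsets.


A four-legged stool. The seat is a 299×291×32 mm slab whose top surface is at z = 430 mm; four round legs, each 32 mm in diameter, run from the floor (z = 0) to the underside of the seat, each leg's axis is inset half a diameter from the nearest pair of seat edges (so the leg's bounding box is flush with the corner).


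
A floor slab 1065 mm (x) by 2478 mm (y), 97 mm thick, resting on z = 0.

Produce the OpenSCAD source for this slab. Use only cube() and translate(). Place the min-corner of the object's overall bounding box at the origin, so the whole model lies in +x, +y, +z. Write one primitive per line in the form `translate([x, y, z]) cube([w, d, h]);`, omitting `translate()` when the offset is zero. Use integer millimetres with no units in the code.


cube([1065, 2478, 97]);


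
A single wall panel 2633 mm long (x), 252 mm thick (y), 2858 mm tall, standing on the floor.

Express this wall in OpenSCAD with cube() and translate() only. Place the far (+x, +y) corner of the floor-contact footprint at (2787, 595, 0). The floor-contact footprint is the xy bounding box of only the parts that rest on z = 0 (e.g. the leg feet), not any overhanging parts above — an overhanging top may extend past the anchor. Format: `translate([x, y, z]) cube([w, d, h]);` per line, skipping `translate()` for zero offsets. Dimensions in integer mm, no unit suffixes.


translate([154, 343, 0]) cube([2633, 252, 2858]);


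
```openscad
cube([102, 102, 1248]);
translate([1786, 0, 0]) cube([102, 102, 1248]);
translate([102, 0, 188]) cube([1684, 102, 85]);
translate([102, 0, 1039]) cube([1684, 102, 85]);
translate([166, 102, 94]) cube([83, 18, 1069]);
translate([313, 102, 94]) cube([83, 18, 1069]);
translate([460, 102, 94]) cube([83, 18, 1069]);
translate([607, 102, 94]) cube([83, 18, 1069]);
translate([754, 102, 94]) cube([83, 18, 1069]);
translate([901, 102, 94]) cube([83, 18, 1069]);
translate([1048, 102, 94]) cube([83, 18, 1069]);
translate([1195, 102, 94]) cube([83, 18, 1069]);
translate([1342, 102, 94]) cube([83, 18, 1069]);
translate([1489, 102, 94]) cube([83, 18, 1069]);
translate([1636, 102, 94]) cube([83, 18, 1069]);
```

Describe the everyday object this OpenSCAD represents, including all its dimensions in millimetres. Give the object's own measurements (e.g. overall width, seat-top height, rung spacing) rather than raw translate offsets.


A fence section. Two 102×102 mm posts, 1248 mm tall, stand on the floor with a clear span of 1684 mm between their inner faces. Two horizontal rails of 102×85 mm section span the gap between the posts with their undersides at z = 188 mm and z = 1039 mm, flush with the posts' −y face. 11 pickets, each 83 mm wide, 18 mm thick and 1069 mm tall, are fixed to the +y face of the rails with their bottoms at z = 94 mm, spaced across the span with a 64 mm gap after the −x post and between neighbouring pickets, with 67 mm left before the +x post.


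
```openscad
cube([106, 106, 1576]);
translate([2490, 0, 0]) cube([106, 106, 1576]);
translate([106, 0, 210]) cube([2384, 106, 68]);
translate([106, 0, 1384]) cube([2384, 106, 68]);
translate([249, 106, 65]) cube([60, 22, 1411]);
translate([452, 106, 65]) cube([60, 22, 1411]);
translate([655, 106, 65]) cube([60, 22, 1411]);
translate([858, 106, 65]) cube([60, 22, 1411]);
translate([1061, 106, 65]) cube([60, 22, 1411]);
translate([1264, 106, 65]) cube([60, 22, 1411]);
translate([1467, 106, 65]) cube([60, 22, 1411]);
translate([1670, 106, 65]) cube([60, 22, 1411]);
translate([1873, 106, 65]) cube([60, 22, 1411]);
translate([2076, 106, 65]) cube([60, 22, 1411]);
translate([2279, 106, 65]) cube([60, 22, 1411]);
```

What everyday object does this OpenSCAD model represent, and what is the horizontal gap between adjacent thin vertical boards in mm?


A fence section. The picket gap is 143 mm.

Two posts, two rails, 11 pickets — a fence section. Span 2384 mm holds 11 pickets of 60 mm with 12 equal gaps: ⌊(2384 − 11·60) / 12⌋ = 143 mm.


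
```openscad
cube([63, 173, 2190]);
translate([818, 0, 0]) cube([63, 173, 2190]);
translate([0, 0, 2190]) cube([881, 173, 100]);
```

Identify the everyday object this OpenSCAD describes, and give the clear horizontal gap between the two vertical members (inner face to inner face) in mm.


A door frame. The clear opening width is 755 mm.

Two 2190 mm tall posts with a header on top — a door frame. The left jamb is 63 mm wide at x = 0; the right jamb starts at x = 818. The clear opening is 818 − 63 = 755 mm.


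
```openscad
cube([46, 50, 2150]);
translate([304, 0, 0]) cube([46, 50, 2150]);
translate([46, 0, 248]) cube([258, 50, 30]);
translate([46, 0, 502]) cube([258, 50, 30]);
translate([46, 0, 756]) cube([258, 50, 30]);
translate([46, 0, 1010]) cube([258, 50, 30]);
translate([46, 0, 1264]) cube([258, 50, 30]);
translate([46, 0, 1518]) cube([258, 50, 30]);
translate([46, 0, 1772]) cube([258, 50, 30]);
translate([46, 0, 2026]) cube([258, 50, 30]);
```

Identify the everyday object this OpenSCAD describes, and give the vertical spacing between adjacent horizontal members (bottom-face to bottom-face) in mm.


A ladder. The rung spacing is 254 mm.

Two tall 46×50 posts with 8 short bars between them — a ladder. Adjacent rungs sit at z = 248 and z = 502, so the spacing is 502 − 248 = 254 mm.


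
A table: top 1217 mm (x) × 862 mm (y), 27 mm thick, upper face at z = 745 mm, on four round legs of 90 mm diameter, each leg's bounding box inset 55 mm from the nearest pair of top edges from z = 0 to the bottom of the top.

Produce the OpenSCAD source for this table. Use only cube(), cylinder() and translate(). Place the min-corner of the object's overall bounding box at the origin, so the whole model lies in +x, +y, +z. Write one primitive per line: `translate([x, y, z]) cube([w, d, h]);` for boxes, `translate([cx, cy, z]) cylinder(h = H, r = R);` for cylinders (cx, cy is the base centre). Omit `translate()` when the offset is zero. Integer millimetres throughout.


// leg_h = 745 - 27 = 718
translate([0, 0, 718]) cube([1217, 862, 27]);
translate([100, 100, 0]) cylinder(h = 718, r = 45);
translate([1117, 100, 0]) cylinder(h = 718, r = 45);
translate([100, 762, 0]) cylinder(h = 718, r = 45);
translate([1117, 762, 0]) cylinder(h = 718, r = 45);


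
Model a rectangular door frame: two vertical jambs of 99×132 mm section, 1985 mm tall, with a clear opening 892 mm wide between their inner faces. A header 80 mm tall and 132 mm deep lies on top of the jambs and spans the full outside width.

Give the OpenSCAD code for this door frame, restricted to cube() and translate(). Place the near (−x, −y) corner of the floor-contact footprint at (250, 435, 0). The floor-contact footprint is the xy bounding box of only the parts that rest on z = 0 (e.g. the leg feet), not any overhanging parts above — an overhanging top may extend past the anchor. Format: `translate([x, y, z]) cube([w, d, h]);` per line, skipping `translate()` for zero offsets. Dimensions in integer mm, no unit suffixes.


translate([250, 435, 0]) cube([99, 132, 1985]);
translate([1241, 435, 0]) cube([99, 132, 1985]);
translate([250, 435, 1985]) cube([1090, 132, 80]);


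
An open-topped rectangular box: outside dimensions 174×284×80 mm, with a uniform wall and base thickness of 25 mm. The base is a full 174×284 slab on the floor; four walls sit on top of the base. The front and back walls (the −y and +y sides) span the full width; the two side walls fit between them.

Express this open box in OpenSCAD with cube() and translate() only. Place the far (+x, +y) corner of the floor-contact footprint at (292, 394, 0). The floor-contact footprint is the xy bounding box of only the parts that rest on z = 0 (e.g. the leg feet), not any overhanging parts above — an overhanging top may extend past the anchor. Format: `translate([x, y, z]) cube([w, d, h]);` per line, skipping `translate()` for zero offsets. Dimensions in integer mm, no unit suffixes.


translate([118, 110, 0]) cube([174, 284, 25]);
translate([118, 110, 25]) cube([174, 25, 55]);
translate([118, 369, 25]) cube([174, 25, 55]);
translate([118, 135, 25]) cube([25, 234, 55]);
translate([267, 135, 25]) cube([25, 234, 55]);


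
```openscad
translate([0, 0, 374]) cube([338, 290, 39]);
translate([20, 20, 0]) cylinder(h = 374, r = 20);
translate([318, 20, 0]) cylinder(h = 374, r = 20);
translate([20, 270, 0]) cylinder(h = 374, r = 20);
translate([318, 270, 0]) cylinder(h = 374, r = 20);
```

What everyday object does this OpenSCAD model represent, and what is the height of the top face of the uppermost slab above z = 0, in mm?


A stool. The seat height is 413 mm.

A 338×290×39 slab at z = 374 on four corner cylinders — a stool. The seat top is 374 + 39 = 413 mm.


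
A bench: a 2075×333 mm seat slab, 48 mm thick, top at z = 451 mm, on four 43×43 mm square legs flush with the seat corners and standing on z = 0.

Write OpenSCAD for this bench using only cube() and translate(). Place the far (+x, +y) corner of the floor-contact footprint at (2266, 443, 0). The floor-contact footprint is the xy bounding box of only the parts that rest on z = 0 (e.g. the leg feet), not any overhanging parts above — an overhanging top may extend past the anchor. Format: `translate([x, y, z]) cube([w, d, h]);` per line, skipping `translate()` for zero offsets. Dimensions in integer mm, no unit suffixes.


translate([191, 110, 403]) cube([2075, 333, 48]);
translate([191, 110, 0]) cube([43, 43, 403]);
translate([191, 400, 0]) cube([43, 43, 403]);
translate([2223, 110, 0]) cube([43, 43, 403]);
translate([2223, 400, 0]) cube([43, 43, 403]);


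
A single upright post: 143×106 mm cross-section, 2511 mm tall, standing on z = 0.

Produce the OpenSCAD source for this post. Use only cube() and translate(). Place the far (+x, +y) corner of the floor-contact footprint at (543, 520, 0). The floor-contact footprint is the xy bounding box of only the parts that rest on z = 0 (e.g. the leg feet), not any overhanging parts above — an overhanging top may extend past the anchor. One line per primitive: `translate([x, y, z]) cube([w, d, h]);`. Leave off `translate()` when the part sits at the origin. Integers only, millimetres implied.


translate([400, 414, 0]) cube([143, 106, 2511]);


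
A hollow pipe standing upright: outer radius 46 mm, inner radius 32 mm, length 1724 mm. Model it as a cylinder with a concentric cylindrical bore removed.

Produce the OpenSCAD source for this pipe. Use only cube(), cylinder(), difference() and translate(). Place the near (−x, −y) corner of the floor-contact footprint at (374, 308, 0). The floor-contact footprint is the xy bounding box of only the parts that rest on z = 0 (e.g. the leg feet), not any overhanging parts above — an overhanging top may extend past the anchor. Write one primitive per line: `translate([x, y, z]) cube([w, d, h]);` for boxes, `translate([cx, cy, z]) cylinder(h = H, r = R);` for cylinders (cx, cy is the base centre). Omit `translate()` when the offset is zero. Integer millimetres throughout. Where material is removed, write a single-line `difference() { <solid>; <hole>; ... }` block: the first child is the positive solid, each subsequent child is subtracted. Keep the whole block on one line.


difference() { translate([420, 354, 0]) cylinder(h = 1724, r = 46); translate([420, 354, 0]) cylinder(h = 1724, r = 32); }


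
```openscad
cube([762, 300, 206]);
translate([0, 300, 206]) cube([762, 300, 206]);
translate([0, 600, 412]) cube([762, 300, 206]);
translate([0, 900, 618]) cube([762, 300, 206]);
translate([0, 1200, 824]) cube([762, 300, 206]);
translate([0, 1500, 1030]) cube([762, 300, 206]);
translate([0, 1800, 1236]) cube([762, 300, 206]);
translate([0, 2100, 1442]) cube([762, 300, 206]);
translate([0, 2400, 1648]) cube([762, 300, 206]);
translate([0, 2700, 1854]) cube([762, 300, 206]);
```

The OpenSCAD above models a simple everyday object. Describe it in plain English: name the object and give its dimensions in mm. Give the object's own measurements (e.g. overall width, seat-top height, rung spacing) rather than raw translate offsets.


A straight staircase of 10 solid steps. Each step is 762 mm wide (x), 300 mm deep (y, the going) and 206 mm tall (the rise). The first step rests on the floor; each subsequent step sits one going further in +y and one rise higher in +z, directly behind and above the previous step with no overlap.


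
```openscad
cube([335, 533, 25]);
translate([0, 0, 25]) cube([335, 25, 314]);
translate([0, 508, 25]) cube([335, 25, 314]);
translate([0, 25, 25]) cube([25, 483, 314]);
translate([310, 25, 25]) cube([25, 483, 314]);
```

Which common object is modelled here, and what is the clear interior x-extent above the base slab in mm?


An open box. The internal width is 285 mm.

A 335×533 base slab with four walls standing on it — an open box. The base is 335 mm wide and the walls are 25 mm thick, so the internal width is 335 − 2 × 25 = 285 mm.


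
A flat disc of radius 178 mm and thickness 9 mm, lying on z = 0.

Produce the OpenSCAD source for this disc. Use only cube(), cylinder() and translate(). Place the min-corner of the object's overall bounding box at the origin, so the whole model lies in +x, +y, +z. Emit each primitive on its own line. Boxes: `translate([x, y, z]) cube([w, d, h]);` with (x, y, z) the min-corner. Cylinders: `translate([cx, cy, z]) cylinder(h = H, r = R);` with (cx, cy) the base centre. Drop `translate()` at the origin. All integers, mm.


translate([178, 178, 0]) cylinder(h = 9, r = 178);
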